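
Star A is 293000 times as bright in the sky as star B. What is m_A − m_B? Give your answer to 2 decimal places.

m_A − m_B ≈ -13.67

Pogson: Δm = −2.5 log₁₀(ratio) = −2.5 log₁₀(293000) = −2.5 × 5.4669 = -13.667
Star A is brighter, so it has the smaller magnitude: the difference is negative.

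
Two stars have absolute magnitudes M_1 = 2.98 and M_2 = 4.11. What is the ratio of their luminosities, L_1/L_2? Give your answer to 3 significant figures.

L_1/L_2 ≈ 2.83

ΔM = M_1 − M_2 = -1.13
L_1/L_2 = 10^(−0.4 ΔM) = 10^0.452 = 2.831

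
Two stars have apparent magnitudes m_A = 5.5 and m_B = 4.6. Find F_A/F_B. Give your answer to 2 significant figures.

F_A/F_B ≈ 0.44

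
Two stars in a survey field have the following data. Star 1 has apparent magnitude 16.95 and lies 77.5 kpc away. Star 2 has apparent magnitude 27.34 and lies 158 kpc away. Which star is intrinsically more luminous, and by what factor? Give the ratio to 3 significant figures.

Star 1 is more luminous, by a factor of 3450.

Star 1: d = 77.5 kpc = 77500 pc
Star 1: M = m − 5 log₁₀ d + 5 = 16.95 − 5·4.8893 + 5 = -2.497
Star 2: d = 158 kpc = 158000 pc
Star 2: M = m − 5 log₁₀ d + 5 = 27.34 − 5·5.1987 + 5 = 6.347
ΔM = M_1 − M_2 = -2.497 − (6.347) = -8.843; smaller M is more luminous → Star 1.
L ratio = 10^(0.4 |ΔM|) = 10^3.537 = 3446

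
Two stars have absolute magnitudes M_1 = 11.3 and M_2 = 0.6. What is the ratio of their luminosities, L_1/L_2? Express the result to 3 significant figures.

L_1/L_2 ≈ 5.25×10^-5

ΔM = M_1 − M_2 = 10.7
L_1/L_2 = 10^(−0.4 ΔM) = 10^-4.280 = 5.248×10^-5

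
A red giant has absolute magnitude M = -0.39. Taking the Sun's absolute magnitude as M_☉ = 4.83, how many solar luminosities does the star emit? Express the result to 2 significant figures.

L/L_☉ ≈ 120

M − M_☉ = -0.39 − 4.83 = -5.220
L/L_☉ = 10^(−0.4 (M − M_☉)) = 10^2.088 = 122.5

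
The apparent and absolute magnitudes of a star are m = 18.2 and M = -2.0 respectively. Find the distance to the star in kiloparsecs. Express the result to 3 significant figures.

Distance modulus: m − M = 18.2 − (-2.0) = 20.200
m − M = 5 log₁₀ d − 5
log₁₀ d = (m − M)/5 + 1 = 5.0400
d = 10^5.0400 = 109600 pc
= 109.6 kpc

d ≈ 110 kpc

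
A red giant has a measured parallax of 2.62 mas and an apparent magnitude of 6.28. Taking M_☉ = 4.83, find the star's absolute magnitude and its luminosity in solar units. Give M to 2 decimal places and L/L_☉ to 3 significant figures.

M ≈ -1.63; L/L_☉ ≈ 383

d = 1/p = 1000/2.62 mas = 381.7 pc
M = m − 5 log₁₀ d + 5 = 6.28 − 5·2.5817 + 5 = -1.628
M − M_☉ = -1.628 − 4.83 = -6.458
L/L_☉ = 10^(−0.4 × -6.458) = 383.2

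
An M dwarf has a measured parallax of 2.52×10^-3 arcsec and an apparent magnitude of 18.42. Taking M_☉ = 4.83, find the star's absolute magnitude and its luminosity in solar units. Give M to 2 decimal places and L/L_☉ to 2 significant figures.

M ≈ 10.43; L/L_☉ ≈ 5.8×10^-3

d = 1/p = 1/2.52×10^-3″ = 396.8 pc
M = m − 5 log₁₀ d + 5 = 18.42 − 5·2.5986 + 5 = 10.427
M − M_☉ = 10.427 − 4.83 = 5.597
L/L_☉ = 10^(−0.4 × 5.597) = 5.770×10^-3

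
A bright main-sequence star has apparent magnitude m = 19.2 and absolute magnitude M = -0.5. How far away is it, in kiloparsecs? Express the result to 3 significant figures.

μ = m − M = 19.700
m − M = 5 log₁₀ d − 5
log₁₀ d = (m − M)/5 + 1 = 4.9400
d = 10^4.9400 = 87100 pc
= 87.10 kpc

d ≈ 87.1 kpc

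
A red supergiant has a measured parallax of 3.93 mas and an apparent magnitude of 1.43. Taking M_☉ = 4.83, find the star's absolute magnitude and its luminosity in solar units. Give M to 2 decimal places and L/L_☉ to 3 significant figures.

M ≈ -5.60; L/L_☉ ≈ 14800

d = 1/p = 1000/3.93 mas = 254.5 pc
M = m − 5 log₁₀ d + 5 = 1.43 − 5·2.4056 + 5 = -5.598
M − M_☉ = -5.598 − 4.83 = -10.428
L/L_☉ = 10^(−0.4 × -10.428) = 14830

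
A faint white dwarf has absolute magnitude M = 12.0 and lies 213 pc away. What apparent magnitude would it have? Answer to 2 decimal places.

m ≈ 18.64

m = M + 5 log₁₀ d − 5 = 12.0 + 5·2.3284 − 5 = 18.642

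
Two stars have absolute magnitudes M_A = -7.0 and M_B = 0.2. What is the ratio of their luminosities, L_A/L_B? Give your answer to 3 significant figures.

L_A/L_B ≈ 759

ΔM = M_A − M_B = -7.2
L_A/L_B = 10^(−0.4 ΔM) = 10^2.880 = 758.6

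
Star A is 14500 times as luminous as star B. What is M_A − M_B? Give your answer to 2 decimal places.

M_A − M_B ≈ -10.40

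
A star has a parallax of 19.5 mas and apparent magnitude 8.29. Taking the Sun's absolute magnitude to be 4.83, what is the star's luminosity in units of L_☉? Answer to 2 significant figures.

L/L_☉ ≈ 1.1

d = 1/p = 1000/19.5 mas = 51.28 pc
M = m − 5 log₁₀ d + 5 = 8.29 − 5·1.7100 + 5 = 4.740
M − M_☉ = 4.740 − 4.83 = -0.090
L/L_☉ = 10^(−0.4 × -0.090) = 1.086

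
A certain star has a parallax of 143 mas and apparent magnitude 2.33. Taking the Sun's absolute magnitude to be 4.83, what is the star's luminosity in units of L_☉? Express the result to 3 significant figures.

L/L_☉ ≈ 4.89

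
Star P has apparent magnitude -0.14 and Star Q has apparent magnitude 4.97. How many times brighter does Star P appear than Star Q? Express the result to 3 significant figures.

111

Magnitude difference = -5.11
Flux ratio = 10^(−0.4 Δm) = 10^(−0.4 × -5.11) = 10^2.044 = 110.7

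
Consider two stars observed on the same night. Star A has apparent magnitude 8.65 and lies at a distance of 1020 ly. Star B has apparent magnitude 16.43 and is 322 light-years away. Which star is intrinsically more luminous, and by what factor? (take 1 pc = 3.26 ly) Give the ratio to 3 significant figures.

Star A: d = 1020 ly / 3.26 = 312.9 pc
Star A: M = m − 5 log₁₀ d + 5 = 8.65 − 5·2.4954 + 5 = 1.173
Star B: d = 322 ly / 3.26 = 98.77 pc
Star B: M = m − 5 log₁₀ d + 5 = 16.43 − 5·1.9946 + 5 = 11.457
ΔM = M_A − M_B = 1.173 − (11.457) = -10.284; smaller M is more luminous → Star A.
L ratio = 10^(0.4 |ΔM|) = 10^4.113 = 12990

Star A is more luminous, by a factor of 13000.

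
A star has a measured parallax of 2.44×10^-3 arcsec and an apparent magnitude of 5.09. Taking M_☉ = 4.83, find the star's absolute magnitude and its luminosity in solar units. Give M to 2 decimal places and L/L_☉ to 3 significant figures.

M ≈ -2.97; L/L_☉ ≈ 1320

d = 1/p = 1/2.44×10^-3″ = 409.8 pc
M = m − 5 log₁₀ d + 5 = 5.09 − 5·2.6126 + 5 = -2.973
M − M_☉ = -2.973 − 4.83 = -7.803
L/L_☉ = 10^(−0.4 × -7.803) = 1322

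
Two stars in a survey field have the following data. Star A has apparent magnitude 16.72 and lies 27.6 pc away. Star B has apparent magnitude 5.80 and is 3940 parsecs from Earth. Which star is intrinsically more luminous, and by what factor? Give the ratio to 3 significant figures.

Star B is more luminous, by a factor of 4.76×10^8.

Star A: M = m − 5 log₁₀ d + 5 = 16.72 − 5·1.4409 + 5 = 14.515
Star B: M = m − 5 log₁₀ d + 5 = 5.80 − 5·3.5955 + 5 = -7.177
ΔM = M_A − M_B = 14.515 − (-7.177) = 21.693; smaller M is more luminous → Star B.
L ratio = 10^(0.4 |ΔM|) = 10^8.677 = 4.755×10^8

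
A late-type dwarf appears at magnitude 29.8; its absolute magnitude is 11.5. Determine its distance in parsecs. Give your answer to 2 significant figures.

d ≈ 46000 pc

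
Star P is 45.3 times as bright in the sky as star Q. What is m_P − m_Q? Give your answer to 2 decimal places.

Pogson: Δm = −2.5 log₁₀(ratio) = −2.5 log₁₀(45.3) = −2.5 × 1.6561 = -4.140
Star P is brighter, so it has the smaller magnitude: the difference is negative.

m_P − m_Q ≈ -4.14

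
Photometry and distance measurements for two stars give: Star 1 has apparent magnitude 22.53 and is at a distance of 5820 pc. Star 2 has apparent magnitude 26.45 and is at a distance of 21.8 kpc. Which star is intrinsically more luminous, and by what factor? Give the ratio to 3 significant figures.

Star 1 is more luminous, by a factor of 2.64.

Star 1: M = m − 5 log₁₀ d + 5 = 22.53 − 5·3.7649 + 5 = 8.705
Star 2: d = 21.8 kpc = 21800 pc
Star 2: M = m − 5 log₁₀ d + 5 = 26.45 − 5·4.3385 + 5 = 9.758
ΔM = M_1 − M_2 = 8.705 − (9.758) = -1.052; smaller M is more luminous → Star 1.
L ratio = 10^(0.4 |ΔM|) = 10^0.421 = 2.636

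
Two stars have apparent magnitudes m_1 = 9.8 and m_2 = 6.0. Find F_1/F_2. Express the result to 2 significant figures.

Magnitude difference = 3.8
Flux ratio = 10^(−0.4 Δm) = 10^(−0.4 × 3.8) = 10^-1.520 = 0.03020

F_1/F_2 ≈ 0.030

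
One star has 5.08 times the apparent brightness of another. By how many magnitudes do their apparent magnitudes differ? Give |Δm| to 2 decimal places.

|Δm| ≈ 1.76

Pogson: Δm = −2.5 log₁₀(ratio) = −2.5 log₁₀(5.08) = −2.5 × 0.7059 = -1.765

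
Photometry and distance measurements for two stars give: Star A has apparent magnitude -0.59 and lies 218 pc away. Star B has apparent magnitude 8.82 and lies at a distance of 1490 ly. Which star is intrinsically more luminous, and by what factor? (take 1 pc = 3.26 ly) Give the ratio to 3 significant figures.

Star A is more luminous, by a factor of 1320.

Star A: M = m − 5 log₁₀ d + 5 = -0.59 − 5·2.3385 + 5 = -7.282
Star B: d = 1490 ly / 3.26 = 457.1 pc
Star B: M = m − 5 log₁₀ d + 5 = 8.82 − 5·2.6600 + 5 = 0.520
ΔM = M_A − M_B = -7.282 − (0.520) = -7.802; smaller M is more luminous → Star A.
L ratio = 10^(0.4 |ΔM|) = 10^3.121 = 1321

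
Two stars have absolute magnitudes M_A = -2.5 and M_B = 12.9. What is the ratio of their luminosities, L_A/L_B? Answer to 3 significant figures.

ΔM = M_A − M_B = -15.4
L_A/L_B = 10^(−0.4 ΔM) = 10^6.160 = 1.445×10^6

L_A/L_B ≈ 1.45×10^6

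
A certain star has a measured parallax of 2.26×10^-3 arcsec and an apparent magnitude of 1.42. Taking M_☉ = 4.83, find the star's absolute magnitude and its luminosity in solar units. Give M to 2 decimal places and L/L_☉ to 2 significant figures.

M ≈ -6.81; L/L_☉ ≈ 45000

d = 1/p = 1/2.26×10^-3″ = 442.5 pc
M = m − 5 log₁₀ d + 5 = 1.42 − 5·2.6459 + 5 = -6.809
M − M_☉ = -6.809 − 4.83 = -11.639
L/L_☉ = 10^(−0.4 × -11.639) = 45270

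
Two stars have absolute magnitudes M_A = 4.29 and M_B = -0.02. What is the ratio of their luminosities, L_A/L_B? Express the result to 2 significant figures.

ΔM = M_A − M_B = 4.31
L_A/L_B = 10^(−0.4 ΔM) = 10^-1.724 = 0.01888

L_A/L_B ≈ 0.019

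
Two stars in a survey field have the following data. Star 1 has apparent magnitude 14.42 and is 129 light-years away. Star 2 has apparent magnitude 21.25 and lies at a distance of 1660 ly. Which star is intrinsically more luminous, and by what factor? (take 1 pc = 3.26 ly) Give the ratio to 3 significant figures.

Star 1 is more luminous, by a factor of 3.26.

Star 1: d = 129 ly / 3.26 = 39.57 pc
Star 1: M = m − 5 log₁₀ d + 5 = 14.42 − 5·1.5974 + 5 = 11.433
Star 2: d = 1660 ly / 3.26 = 509.2 pc
Star 2: M = m − 5 log₁₀ d + 5 = 21.25 − 5·2.7069 + 5 = 12.716
ΔM = M_1 − M_2 = 11.433 − (12.716) = -1.282; smaller M is more luminous → Star 1.
L ratio = 10^(0.4 |ΔM|) = 10^0.513 = 3.258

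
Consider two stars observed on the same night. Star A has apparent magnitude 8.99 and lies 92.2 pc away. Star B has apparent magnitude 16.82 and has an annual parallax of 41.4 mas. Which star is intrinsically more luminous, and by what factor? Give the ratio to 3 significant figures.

Star A is more luminous, by a factor of 19700.

Star A: M = m − 5 log₁₀ d + 5 = 8.99 − 5·1.9647 + 5 = 4.166
Star B: p = 41.4 mas = 0.0414″ → d = 1/p = 24.15 pc
Star B: M = m − 5 log₁₀ d + 5 = 16.82 − 5·1.3830 + 5 = 14.905
ΔM = M_A − M_B = 4.166 − (14.905) = -10.739; smaller M is more luminous → Star A.
L ratio = 10^(0.4 |ΔM|) = 10^4.295 = 19750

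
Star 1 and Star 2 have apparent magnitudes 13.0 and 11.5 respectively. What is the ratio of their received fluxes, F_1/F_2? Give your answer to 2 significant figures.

F_1/F_2 ≈ 0.25

Δm = 13.0 − (11.5) = 1.5
Flux ratio = 10^(−0.4 Δm) = 10^(−0.4 × 1.5) = 10^-0.600 = 0.2512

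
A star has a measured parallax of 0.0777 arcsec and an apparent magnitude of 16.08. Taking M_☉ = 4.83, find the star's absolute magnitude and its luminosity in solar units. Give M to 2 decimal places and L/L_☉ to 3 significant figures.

M ≈ 15.53; L/L_☉ ≈ 5.24×10^-5

d = 1/p = 1/0.0777″ = 12.87 pc
M = m − 5 log₁₀ d + 5 = 16.08 − 5·1.1096 + 5 = 15.532
M − M_☉ = 15.532 − 4.83 = 10.702
L/L_☉ = 10^(−0.4 × 10.702) = 5.238×10^-5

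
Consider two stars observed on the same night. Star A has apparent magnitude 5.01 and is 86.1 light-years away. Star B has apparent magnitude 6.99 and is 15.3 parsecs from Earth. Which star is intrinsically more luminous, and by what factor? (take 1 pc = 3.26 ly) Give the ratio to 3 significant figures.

Star A is more luminous, by a factor of 18.5.

Star A: d = 86.1 ly / 3.26 = 26.41 pc
Star A: M = m − 5 log₁₀ d + 5 = 5.01 − 5·1.4218 + 5 = 2.901
Star B: M = m − 5 log₁₀ d + 5 = 6.99 − 5·1.1847 + 5 = 6.067
ΔM = M_A − M_B = 2.901 − (6.067) = -3.165; smaller M is more luminous → Star A.
L ratio = 10^(0.4 |ΔM|) = 10^1.266 = 18.46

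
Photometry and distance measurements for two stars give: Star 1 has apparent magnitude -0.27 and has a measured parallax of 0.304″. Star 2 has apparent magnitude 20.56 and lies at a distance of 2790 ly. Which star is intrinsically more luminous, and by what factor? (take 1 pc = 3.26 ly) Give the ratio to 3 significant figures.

Star 1 is more luminous, by a factor of 3170.

Star 1: d = 1/p = 1/0.304″ = 3.289 pc
Star 1: M = m − 5 log₁₀ d + 5 = -0.27 − 5·0.5171 + 5 = 2.144
Star 2: d = 2790 ly / 3.26 = 855.8 pc
Star 2: M = m − 5 log₁₀ d + 5 = 20.56 − 5·2.9324 + 5 = 10.898
ΔM = M_1 − M_2 = 2.144 − (10.898) = -8.754; smaller M is more luminous → Star 1.
L ratio = 10^(0.4 |ΔM|) = 10^3.501 = 3173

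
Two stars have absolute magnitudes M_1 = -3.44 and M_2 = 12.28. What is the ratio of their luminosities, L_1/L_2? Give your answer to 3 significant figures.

ΔM = M_1 − M_2 = -15.72
L_1/L_2 = 10^(−0.4 ΔM) = 10^6.288 = 1.941×10^6

L_1/L_2 ≈ 1.94×10^6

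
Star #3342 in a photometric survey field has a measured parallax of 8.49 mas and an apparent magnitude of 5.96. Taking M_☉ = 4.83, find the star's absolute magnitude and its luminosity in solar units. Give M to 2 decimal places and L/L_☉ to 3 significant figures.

M ≈ 0.60; L/L_☉ ≈ 49.0

d = 1/p = 1000/8.49 mas = 117.8 pc
M = m − 5 log₁₀ d + 5 = 5.96 − 5·2.0711 + 5 = 0.605
M − M_☉ = 0.605 − 4.83 = -4.225
L/L_☉ = 10^(−0.4 × -4.225) = 49.00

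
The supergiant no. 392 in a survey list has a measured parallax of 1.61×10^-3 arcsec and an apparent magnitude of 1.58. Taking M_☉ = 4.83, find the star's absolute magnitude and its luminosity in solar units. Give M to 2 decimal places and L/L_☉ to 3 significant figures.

M ≈ -7.39; L/L_☉ ≈ 77000

d = 1/p = 1/1.61×10^-3″ = 621.1 pc
M = m − 5 log₁₀ d + 5 = 1.58 − 5·2.7932 + 5 = -7.386
M − M_☉ = -7.386 − 4.83 = -12.216
L/L_☉ = 10^(−0.4 × -12.216) = 76970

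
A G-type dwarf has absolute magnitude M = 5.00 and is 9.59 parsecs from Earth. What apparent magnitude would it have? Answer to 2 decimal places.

m = M + 5 log₁₀ d − 5 = 5.00 + 5·0.9818 − 5 = 4.909

m ≈ 4.91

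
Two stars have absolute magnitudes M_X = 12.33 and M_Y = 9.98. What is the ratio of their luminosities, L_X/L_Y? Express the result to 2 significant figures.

L_X/L_Y ≈ 0.11

ΔM = M_X − M_Y = 2.35
L_X/L_Y = 10^(−0.4 ΔM) = 10^-0.940 = 0.1148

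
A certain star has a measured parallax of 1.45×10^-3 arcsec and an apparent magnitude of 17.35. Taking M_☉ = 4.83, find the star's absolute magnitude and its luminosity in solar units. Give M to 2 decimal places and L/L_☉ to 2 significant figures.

d = 1/p = 1/1.45×10^-3″ = 689.7 pc
M = m − 5 log₁₀ d + 5 = 17.35 − 5·2.8386 + 5 = 8.157
M − M_☉ = 8.157 − 4.83 = 3.327
L/L_☉ = 10^(−0.4 × 3.327) = 0.04669

M ≈ 8.16; L/L_☉ ≈ 0.047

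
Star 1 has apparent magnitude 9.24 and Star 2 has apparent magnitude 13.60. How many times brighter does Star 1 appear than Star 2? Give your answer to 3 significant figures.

Magnitude difference = -4.36
Flux ratio = 10^(−0.4 Δm) = 10^(−0.4 × -4.36) = 10^1.744 = 55.46

55.5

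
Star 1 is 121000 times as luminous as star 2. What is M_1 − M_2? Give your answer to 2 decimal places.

M_1 − M_2 ≈ -12.71

Pogson: ΔM = −2.5 log₁₀(ratio) = −2.5 log₁₀(121000) = −2.5 × 5.0828 = -12.707
Star 1 is brighter, so it has the smaller magnitude: the difference is negative.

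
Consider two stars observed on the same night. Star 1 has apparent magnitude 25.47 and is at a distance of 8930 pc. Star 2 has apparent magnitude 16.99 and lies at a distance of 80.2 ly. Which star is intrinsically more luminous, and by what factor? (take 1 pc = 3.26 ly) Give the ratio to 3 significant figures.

Star 1 is more luminous, by a factor of 53.4.

Star 1: M = m − 5 log₁₀ d + 5 = 25.47 − 5·3.9509 + 5 = 10.716
Star 2: d = 80.2 ly / 3.26 = 24.60 pc
Star 2: M = m − 5 log₁₀ d + 5 = 16.99 − 5·1.3910 + 5 = 15.035
ΔM = M_1 − M_2 = 10.716 − (15.035) = -4.319; smaller M is more luminous → Star 1.
L ratio = 10^(0.4 |ΔM|) = 10^1.728 = 53.43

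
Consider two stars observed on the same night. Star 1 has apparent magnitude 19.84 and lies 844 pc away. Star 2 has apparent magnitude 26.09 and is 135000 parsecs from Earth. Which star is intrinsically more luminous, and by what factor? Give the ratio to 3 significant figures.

Star 1: M = m − 5 log₁₀ d + 5 = 19.84 − 5·2.9263 + 5 = 10.208
Star 2: M = m − 5 log₁₀ d + 5 = 26.09 − 5·5.1303 + 5 = 5.438
ΔM = M_1 − M_2 = 10.208 − (5.438) = 4.770; smaller M is more luminous → Star 2.
L ratio = 10^(0.4 |ΔM|) = 10^1.908 = 80.91

Star 2 is more luminous, by a factor of 80.9.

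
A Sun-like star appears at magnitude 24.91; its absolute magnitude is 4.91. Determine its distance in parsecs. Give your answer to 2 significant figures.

Distance modulus: m − M = 24.91 − (4.91) = 20.000
m − M = 5 log₁₀ d − 5
log₁₀ d = (m − M)/5 + 1 = 5.0000
d = 10^5.0000 = 100000 pc

d ≈ 100000 pc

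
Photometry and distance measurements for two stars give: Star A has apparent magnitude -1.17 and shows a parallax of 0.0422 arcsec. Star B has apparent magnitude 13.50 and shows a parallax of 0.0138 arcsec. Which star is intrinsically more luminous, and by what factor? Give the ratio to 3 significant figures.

Star A: d = 1/p = 1/0.0422″ = 23.70 pc
Star A: M = m − 5 log₁₀ d + 5 = -1.17 − 5·1.3747 + 5 = -3.043
Star B: d = 1/p = 1/0.0138″ = 72.46 pc
Star B: M = m − 5 log₁₀ d + 5 = 13.50 − 5·1.8601 + 5 = 9.199
ΔM = M_A − M_B = -3.043 − (9.199) = -12.243; smaller M is more luminous → Star A.
L ratio = 10^(0.4 |ΔM|) = 10^4.897 = 78910

Star A is more luminous, by a factor of 78900.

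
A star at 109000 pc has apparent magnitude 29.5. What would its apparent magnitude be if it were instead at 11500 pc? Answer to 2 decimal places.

Flux ∝ 1/d², so Δm = 5 log₁₀(d₂/d₁) = 5 log₁₀(11500/109000) = -4.884
m₂ = m₁ + Δm = 29.5 + (-4.884) = 24.616

m ≈ 24.62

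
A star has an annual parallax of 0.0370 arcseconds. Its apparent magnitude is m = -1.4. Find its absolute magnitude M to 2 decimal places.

M ≈ -3.56

d = 1/p = 1/0.0370″ = 27.03 pc
5 log₁₀(d/10 pc) = 5 log₁₀(27.03) − 5 = 2.159
M = m − 5 log₁₀(d/10) = -1.4 − 2.159 = -3.559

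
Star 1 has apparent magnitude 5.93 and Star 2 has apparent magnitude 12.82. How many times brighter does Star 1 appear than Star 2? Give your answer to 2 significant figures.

Δm = 5.93 − (12.82) = -6.89
Flux ratio = 10^(−0.4 Δm) = 10^(−0.4 × -6.89) = 10^2.756 = 570.2

570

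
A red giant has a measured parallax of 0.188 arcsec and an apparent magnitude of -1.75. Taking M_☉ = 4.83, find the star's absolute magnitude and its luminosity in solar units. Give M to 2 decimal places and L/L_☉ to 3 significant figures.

d = 1/p = 1/0.188″ = 5.319 pc
M = m − 5 log₁₀ d + 5 = -1.75 − 5·0.7258 + 5 = -0.379
M − M_☉ = -0.379 − 4.83 = -5.209
L/L_☉ = 10^(−0.4 × -5.209) = 121.3

M ≈ -0.38; L/L_☉ ≈ 121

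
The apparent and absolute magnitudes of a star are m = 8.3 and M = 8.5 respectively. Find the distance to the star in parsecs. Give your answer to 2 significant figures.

d ≈ 9.1 pc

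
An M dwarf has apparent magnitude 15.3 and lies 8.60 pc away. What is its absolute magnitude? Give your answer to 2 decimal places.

M ≈ 15.63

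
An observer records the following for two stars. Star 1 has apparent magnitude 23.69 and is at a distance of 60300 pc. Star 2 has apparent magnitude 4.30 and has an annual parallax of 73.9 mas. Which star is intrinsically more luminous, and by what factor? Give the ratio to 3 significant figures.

Star 2 is more luminous, by a factor of 2.87.

Star 1: M = m − 5 log₁₀ d + 5 = 23.69 − 5·4.7803 + 5 = 4.788
Star 2: p = 73.9 mas = 0.0739″ → d = 1/p = 13.53 pc
Star 2: M = m − 5 log₁₀ d + 5 = 4.30 − 5·1.1314 + 5 = 3.643
ΔM = M_1 − M_2 = 4.788 − (3.643) = 1.145; smaller M is more luminous → Star 2.
L ratio = 10^(0.4 |ΔM|) = 10^0.458 = 2.871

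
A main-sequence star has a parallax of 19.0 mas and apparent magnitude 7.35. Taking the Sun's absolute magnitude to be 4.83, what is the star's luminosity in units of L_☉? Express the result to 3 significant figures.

d = 1/p = 1000/19.0 mas = 52.63 pc
M = m − 5 log₁₀ d + 5 = 7.35 − 5·1.7212 + 5 = 3.744
M − M_☉ = 3.744 − 4.83 = -1.086
L/L_☉ = 10^(−0.4 × -1.086) = 2.720

L/L_☉ ≈ 2.72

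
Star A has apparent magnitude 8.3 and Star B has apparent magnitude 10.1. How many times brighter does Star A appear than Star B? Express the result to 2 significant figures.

Magnitude difference = -1.8
Flux ratio = 10^(−0.4 Δm) = 10^(−0.4 × -1.8) = 10^0.720 = 5.248

5.2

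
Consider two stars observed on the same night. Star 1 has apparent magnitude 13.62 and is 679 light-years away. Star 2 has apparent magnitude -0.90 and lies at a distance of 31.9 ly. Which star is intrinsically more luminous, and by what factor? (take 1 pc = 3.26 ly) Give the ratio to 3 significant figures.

Star 1: d = 679 ly / 3.26 = 208.3 pc
Star 1: M = m − 5 log₁₀ d + 5 = 13.62 − 5·2.3187 + 5 = 7.027
Star 2: d = 31.9 ly / 3.26 = 9.785 pc
Star 2: M = m − 5 log₁₀ d + 5 = -0.90 − 5·0.9906 + 5 = -0.853
ΔM = M_1 − M_2 = 7.027 − (-0.853) = 7.880; smaller M is more luminous → Star 2.
L ratio = 10^(0.4 |ΔM|) = 10^3.152 = 1419

Star 2 is more luminous, by a factor of 1420.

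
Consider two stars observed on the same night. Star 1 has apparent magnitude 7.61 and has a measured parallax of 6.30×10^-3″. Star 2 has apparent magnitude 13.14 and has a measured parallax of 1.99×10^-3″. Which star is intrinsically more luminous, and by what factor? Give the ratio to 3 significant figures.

Star 1 is more luminous, by a factor of 16.3.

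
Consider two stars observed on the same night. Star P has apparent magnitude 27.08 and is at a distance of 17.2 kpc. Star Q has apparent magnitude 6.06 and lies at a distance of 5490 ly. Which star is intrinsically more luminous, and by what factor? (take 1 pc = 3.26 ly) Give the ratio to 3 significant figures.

Star Q is more luminous, by a factor of 2.45×10^6.

Star P: d = 17.2 kpc = 17200 pc
Star P: M = m − 5 log₁₀ d + 5 = 27.08 − 5·4.2355 + 5 = 10.902
Star Q: d = 5490 ly / 3.26 = 1684 pc
Star Q: M = m − 5 log₁₀ d + 5 = 6.06 − 5·3.2264 + 5 = -5.072
ΔM = M_P − M_Q = 10.902 − (-5.072) = 15.974; smaller M is more luminous → Star Q.
L ratio = 10^(0.4 |ΔM|) = 10^6.390 = 2.453×10^6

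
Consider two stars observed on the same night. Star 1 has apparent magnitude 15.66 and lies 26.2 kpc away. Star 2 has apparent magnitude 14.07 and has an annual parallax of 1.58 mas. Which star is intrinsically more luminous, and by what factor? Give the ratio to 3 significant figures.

Star 1 is more luminous, by a factor of 396.

Star 1: d = 26.2 kpc = 26200 pc
Star 1: M = m − 5 log₁₀ d + 5 = 15.66 − 5·4.4183 + 5 = -1.432
Star 2: p = 1.58 mas = 1.58×10^-3″ → d = 1/p = 632.9 pc
Star 2: M = m − 5 log₁₀ d + 5 = 14.07 − 5·2.8013 + 5 = 5.063
ΔM = M_1 − M_2 = -1.432 − (5.063) = -6.495; smaller M is more luminous → Star 1.
L ratio = 10^(0.4 |ΔM|) = 10^2.598 = 396.2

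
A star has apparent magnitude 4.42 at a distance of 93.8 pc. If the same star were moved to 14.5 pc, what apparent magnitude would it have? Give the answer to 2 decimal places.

m ≈ 0.37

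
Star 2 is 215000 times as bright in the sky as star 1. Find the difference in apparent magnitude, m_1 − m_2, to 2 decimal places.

Pogson: Δm = −2.5 log₁₀(ratio) = −2.5 log₁₀(215000) = −2.5 × 5.3324 = -13.331
Star 2 is brighter so has the smaller magnitude: m_1 − m_2 is positive.

m_1 − m_2 ≈ 13.33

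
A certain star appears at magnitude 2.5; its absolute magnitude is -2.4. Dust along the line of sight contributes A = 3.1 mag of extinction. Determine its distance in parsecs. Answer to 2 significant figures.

m − M = 5 log₁₀(d/10 pc) + A  ⇒  2.5 − (-2.4) − 3.1 = 5 log₁₀(d/10)
1.800 = 5 log₁₀(d/10)
log₁₀ d = (m − M − A)/5 + 1 = 1.3600
d = 10^1.3600 = 22.91 pc

d ≈ 23 pc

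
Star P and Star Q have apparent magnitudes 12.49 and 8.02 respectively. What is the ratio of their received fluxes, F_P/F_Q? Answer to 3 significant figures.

F_P/F_Q ≈ 0.0163

Magnitude difference = 4.47
Flux ratio = 10^(−0.4 Δm) = 10^(−0.4 × 4.47) = 10^-1.788 = 0.01629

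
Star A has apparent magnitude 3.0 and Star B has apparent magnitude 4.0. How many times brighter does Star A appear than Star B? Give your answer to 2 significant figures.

Magnitude difference = -1.0
Flux ratio = 10^(−0.4 Δm) = 10^(−0.4 × -1.0) = 10^0.400 = 2.512

2.5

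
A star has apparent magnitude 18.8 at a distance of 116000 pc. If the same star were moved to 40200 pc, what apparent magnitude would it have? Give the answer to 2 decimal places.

m ≈ 16.50

Flux ∝ 1/d², so Δm = 5 log₁₀(d₂/d₁) = 5 log₁₀(40200/116000) = -2.301
m₂ = m₁ + Δm = 18.8 + (-2.301) = 16.499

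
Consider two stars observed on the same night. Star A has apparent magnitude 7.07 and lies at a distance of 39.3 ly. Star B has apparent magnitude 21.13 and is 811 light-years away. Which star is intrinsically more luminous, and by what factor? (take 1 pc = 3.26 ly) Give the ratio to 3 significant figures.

Star A is more luminous, by a factor of 988.

Star A: d = 39.3 ly / 3.26 = 12.06 pc
Star A: M = m − 5 log₁₀ d + 5 = 7.07 − 5·1.0812 + 5 = 6.664
Star B: d = 811 ly / 3.26 = 248.8 pc
Star B: M = m − 5 log₁₀ d + 5 = 21.13 − 5·2.3958 + 5 = 14.151
ΔM = M_A − M_B = 6.664 − (14.151) = -7.487; smaller M is more luminous → Star A.
L ratio = 10^(0.4 |ΔM|) = 10^2.995 = 988.0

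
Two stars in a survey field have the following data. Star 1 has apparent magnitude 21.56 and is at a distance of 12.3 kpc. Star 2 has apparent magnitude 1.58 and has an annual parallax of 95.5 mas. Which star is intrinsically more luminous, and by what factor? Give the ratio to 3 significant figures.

Star 1: d = 12.3 kpc = 12300 pc
Star 1: M = m − 5 log₁₀ d + 5 = 21.56 − 5·4.0899 + 5 = 6.110
Star 2: p = 95.5 mas = 0.0955″ → d = 1/p = 10.47 pc
Star 2: M = m − 5 log₁₀ d + 5 = 1.58 − 5·1.0200 + 5 = 1.480
ΔM = M_1 − M_2 = 6.110 − (1.480) = 4.630; smaller M is more luminous → Star 2.
L ratio = 10^(0.4 |ΔM|) = 10^1.852 = 71.15

Star 2 is more luminous, by a factor of 71.2.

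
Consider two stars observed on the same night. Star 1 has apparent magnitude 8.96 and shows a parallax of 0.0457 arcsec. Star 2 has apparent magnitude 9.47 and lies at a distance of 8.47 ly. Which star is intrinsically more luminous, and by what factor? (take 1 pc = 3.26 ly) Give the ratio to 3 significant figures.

Star 1: d = 1/p = 1/0.0457″ = 21.88 pc
Star 1: M = m − 5 log₁₀ d + 5 = 8.96 − 5·1.3401 + 5 = 7.260
Star 2: d = 8.47 ly / 3.26 = 2.598 pc
Star 2: M = m − 5 log₁₀ d + 5 = 9.47 − 5·0.4147 + 5 = 12.397
ΔM = M_1 − M_2 = 7.260 − (12.397) = -5.137; smaller M is more luminous → Star 1.
L ratio = 10^(0.4 |ΔM|) = 10^2.055 = 113.5

Star 1 is more luminous, by a factor of 113.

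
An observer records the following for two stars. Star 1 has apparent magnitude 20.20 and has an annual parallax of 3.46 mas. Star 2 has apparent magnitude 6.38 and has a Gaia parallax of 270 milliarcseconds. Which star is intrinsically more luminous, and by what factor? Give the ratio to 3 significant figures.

Star 1: p = 3.46 mas = 3.46×10^-3″ → d = 1/p = 289.0 pc
Star 1: M = m − 5 log₁₀ d + 5 = 20.20 − 5·2.4609 + 5 = 12.895
Star 2: p = 270 mas = 0.270″ → d = 1/p = 3.704 pc
Star 2: M = m − 5 log₁₀ d + 5 = 6.38 − 5·0.5686 + 5 = 8.537
ΔM = M_1 − M_2 = 12.895 − (8.537) = 4.359; smaller M is more luminous → Star 2.
L ratio = 10^(0.4 |ΔM|) = 10^1.743 = 55.39

Star 2 is more luminous, by a factor of 55.4.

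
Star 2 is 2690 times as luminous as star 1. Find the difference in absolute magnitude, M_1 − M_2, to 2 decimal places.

M_1 − M_2 ≈ 8.57

Pogson: ΔM = −2.5 log₁₀(ratio) = −2.5 log₁₀(2690) = −2.5 × 3.4298 = -8.574
Star 2 is brighter so has the smaller magnitude: M_1 − M_2 is positive.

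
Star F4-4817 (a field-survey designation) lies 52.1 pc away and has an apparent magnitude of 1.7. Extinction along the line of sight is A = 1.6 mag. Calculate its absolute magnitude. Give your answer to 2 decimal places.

M ≈ -3.48

5 log₁₀(d/10 pc) = 5 log₁₀(52.10) − 5 = 3.584
M = m − 5 log₁₀(d/10) − A = 1.7 − 3.584 − 1.6 = -3.484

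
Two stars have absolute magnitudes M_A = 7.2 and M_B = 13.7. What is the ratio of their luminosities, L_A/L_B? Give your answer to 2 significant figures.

L_A/L_B ≈ 400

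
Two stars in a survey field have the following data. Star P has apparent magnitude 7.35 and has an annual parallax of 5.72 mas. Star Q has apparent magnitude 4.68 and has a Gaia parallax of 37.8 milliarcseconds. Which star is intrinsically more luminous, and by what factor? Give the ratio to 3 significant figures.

Star P: p = 5.72 mas = 5.72×10^-3″ → d = 1/p = 174.8 pc
Star P: M = m − 5 log₁₀ d + 5 = 7.35 − 5·2.2426 + 5 = 1.137
Star Q: p = 37.8 mas = 0.0378″ → d = 1/p = 26.46 pc
Star Q: M = m − 5 log₁₀ d + 5 = 4.68 − 5·1.4225 + 5 = 2.567
ΔM = M_P − M_Q = 1.137 − (2.567) = -1.430; smaller M is more luminous → Star P.
L ratio = 10^(0.4 |ΔM|) = 10^0.572 = 3.734

Star P is more luminous, by a factor of 3.73.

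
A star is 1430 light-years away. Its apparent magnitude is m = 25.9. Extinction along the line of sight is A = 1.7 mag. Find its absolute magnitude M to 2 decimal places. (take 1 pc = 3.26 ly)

M ≈ 15.99

d = 1430 ly / 3.26 = 438.7 pc
5 log₁₀(d/10 pc) = 5 log₁₀(438.7) − 5 = 8.211
M = m − 5 log₁₀(d/10) − A = 25.9 − 8.211 − 1.7 = 15.989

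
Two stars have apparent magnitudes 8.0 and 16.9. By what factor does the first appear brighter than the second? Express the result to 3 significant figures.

3630

Magnitude difference = -8.9
Flux ratio = 10^(−0.4 Δm) = 10^(−0.4 × -8.9) = 10^3.560 = 3631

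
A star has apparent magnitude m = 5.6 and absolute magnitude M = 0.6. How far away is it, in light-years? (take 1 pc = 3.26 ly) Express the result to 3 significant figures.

d ≈ 326 ly

μ = m − M = 5.000
m − M = 5 log₁₀ d − 5
log₁₀ d = (m − M)/5 + 1 = 2.0000
d = 10^2.0000 = 100.0 pc
= 326.0 ly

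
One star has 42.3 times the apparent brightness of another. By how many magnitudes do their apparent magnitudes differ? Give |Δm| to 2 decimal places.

Pogson: Δm = −2.5 log₁₀(ratio) = −2.5 log₁₀(42.3) = −2.5 × 1.6263 = -4.066

|Δm| ≈ 4.07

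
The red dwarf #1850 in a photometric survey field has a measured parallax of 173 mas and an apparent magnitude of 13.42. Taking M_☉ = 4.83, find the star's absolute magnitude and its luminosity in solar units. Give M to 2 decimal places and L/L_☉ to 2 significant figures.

d = 1/p = 1000/173 mas = 5.780 pc
M = m − 5 log₁₀ d + 5 = 13.42 − 5·0.7620 + 5 = 14.610
M − M_☉ = 14.610 − 4.83 = 9.780
L/L_☉ = 10^(−0.4 × 9.780) = 1.224×10^-4

M ≈ 14.61; L/L_☉ ≈ 1.2×10^-4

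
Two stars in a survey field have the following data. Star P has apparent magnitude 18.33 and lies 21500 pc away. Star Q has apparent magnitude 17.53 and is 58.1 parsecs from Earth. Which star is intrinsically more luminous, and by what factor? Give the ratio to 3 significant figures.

Star P is more luminous, by a factor of 65500.

Star P: M = m − 5 log₁₀ d + 5 = 18.33 − 5·4.3324 + 5 = 1.668
Star Q: M = m − 5 log₁₀ d + 5 = 17.53 − 5·1.7642 + 5 = 13.709
ΔM = M_P − M_Q = 1.668 − (13.709) = -12.041; smaller M is more luminous → Star P.
L ratio = 10^(0.4 |ΔM|) = 10^4.817 = 65540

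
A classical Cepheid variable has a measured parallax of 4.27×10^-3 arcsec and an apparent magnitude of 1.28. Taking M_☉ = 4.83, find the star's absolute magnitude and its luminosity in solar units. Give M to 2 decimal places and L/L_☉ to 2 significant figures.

M ≈ -5.57; L/L_☉ ≈ 14000

d = 1/p = 1/4.27×10^-3″ = 234.2 pc
M = m − 5 log₁₀ d + 5 = 1.28 − 5·2.3696 + 5 = -5.568
M − M_☉ = -5.568 − 4.83 = -10.398
L/L_☉ = 10^(−0.4 × -10.398) = 14430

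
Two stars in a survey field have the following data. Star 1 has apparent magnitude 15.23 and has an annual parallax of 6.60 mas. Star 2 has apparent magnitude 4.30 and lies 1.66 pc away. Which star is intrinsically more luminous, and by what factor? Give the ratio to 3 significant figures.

Star 2 is more luminous, by a factor of 2.83.

Star 1: p = 6.60 mas = 6.60×10^-3″ → d = 1/p = 151.5 pc
Star 1: M = m − 5 log₁₀ d + 5 = 15.23 − 5·2.1805 + 5 = 9.328
Star 2: M = m − 5 log₁₀ d + 5 = 4.30 − 5·0.2201 + 5 = 8.199
ΔM = M_1 − M_2 = 9.328 − (8.199) = 1.128; smaller M is more luminous → Star 2.
L ratio = 10^(0.4 |ΔM|) = 10^0.451 = 2.827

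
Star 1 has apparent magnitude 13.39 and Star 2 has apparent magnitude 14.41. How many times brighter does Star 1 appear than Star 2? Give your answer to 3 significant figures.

Magnitude difference = -1.02
Flux ratio = 10^(−0.4 Δm) = 10^(−0.4 × -1.02) = 10^0.408 = 2.559

2.56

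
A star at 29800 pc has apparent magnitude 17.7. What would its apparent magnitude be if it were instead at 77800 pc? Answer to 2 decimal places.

Flux ∝ 1/d², so Δm = 5 log₁₀(d₂/d₁) = 5 log₁₀(77800/29800) = 2.084
m₂ = m₁ + Δm = 17.7 + (2.084) = 19.784

m ≈ 19.78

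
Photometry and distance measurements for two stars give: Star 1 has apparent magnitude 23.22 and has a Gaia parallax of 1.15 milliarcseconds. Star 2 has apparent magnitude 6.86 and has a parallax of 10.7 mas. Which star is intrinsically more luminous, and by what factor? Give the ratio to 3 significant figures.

Star 2 is more luminous, by a factor of 40400.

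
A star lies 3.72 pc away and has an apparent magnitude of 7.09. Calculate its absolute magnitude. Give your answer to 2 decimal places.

5 log₁₀(d/10 pc) = 5 log₁₀(3.720) − 5 = -2.147
M = m − 5 log₁₀(d/10) = 7.09 + 2.147 = 9.237

M ≈ 9.24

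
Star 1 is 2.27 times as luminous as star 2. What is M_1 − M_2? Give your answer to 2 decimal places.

M_1 − M_2 ≈ -0.89

Pogson: ΔM = −2.5 log₁₀(ratio) = −2.5 log₁₀(2.27) = −2.5 × 0.3560 = -0.890
Star 1 is brighter, so it has the smaller magnitude: the difference is negative.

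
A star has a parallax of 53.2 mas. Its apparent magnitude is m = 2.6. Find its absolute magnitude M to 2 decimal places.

M ≈ 1.23

p = 53.2 mas = 0.0532″ → d = 1/p = 18.80 pc
5 log₁₀(d/10 pc) = 5 log₁₀(18.80) − 5 = 1.370
M = m − 5 log₁₀(d/10) = 2.6 − 1.370 = 1.230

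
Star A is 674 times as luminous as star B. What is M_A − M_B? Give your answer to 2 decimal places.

Pogson: ΔM = −2.5 log₁₀(ratio) = −2.5 log₁₀(674) = −2.5 × 2.8287 = -7.072
Star A is brighter, so it has the smaller magnitude: the difference is negative.

M_A − M_B ≈ -7.07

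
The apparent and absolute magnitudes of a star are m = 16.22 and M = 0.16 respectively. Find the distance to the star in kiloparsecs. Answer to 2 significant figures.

d ≈ 16 kpc

Distance modulus: m − M = 16.22 − (0.16) = 16.060
m − M = 5 log₁₀ d − 5
log₁₀ d = (m − M)/5 + 1 = 4.2120
d = 10^4.2120 = 16290 pc
= 16.29 kpc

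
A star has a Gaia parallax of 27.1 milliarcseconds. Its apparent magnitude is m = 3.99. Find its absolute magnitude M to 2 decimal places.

p = 27.1 mas = 0.0271″ → d = 1/p = 36.90 pc
5 log₁₀(d/10 pc) = 5 log₁₀(36.90) − 5 = 2.835
M = m − 5 log₁₀(d/10) = 3.99 − 2.835 = 1.155

M ≈ 1.15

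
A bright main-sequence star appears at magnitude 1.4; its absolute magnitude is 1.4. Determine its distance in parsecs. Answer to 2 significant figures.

μ = m − M = 0.000
m − M = 5 log₁₀ d − 5
log₁₀ d = (m − M)/5 + 1 = 1.0000
d = 10^1.0000 = 10.00 pc

d ≈ 10 pc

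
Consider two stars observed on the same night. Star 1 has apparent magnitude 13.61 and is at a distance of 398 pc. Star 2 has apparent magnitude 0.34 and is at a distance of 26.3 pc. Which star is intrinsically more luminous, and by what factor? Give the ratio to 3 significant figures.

Star 1: M = m − 5 log₁₀ d + 5 = 13.61 − 5·2.5999 + 5 = 5.611
Star 2: M = m − 5 log₁₀ d + 5 = 0.34 − 5·1.4200 + 5 = -1.760
ΔM = M_1 − M_2 = 5.611 − (-1.760) = 7.370; smaller M is more luminous → Star 2.
L ratio = 10^(0.4 |ΔM|) = 10^2.948 = 887.5

Star 2 is more luminous, by a factor of 887.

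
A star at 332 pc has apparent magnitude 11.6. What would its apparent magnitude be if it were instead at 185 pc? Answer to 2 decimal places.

Flux ∝ 1/d², so Δm = 5 log₁₀(d₂/d₁) = 5 log₁₀(185/332) = -1.270
m₂ = m₁ + Δm = 11.6 + (-1.270) = 10.330

m ≈ 10.33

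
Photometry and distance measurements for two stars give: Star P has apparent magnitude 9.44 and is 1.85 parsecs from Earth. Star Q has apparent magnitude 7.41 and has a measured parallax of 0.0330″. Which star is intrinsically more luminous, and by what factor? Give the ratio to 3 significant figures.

Star P: M = m − 5 log₁₀ d + 5 = 9.44 − 5·0.2672 + 5 = 13.104
Star Q: d = 1/p = 1/0.0330″ = 30.30 pc
Star Q: M = m − 5 log₁₀ d + 5 = 7.41 − 5·1.4815 + 5 = 5.003
ΔM = M_P − M_Q = 13.104 − (5.003) = 8.102; smaller M is more luminous → Star Q.
L ratio = 10^(0.4 |ΔM|) = 10^3.241 = 1740

Star Q is more luminous, by a factor of 1740.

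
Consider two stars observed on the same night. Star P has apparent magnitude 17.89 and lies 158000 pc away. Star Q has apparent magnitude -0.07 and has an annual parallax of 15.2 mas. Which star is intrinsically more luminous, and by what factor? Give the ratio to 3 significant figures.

Star P: M = m − 5 log₁₀ d + 5 = 17.89 − 5·5.1987 + 5 = -3.103
Star Q: p = 15.2 mas = 0.0152″ → d = 1/p = 65.79 pc
Star Q: M = m − 5 log₁₀ d + 5 = -0.07 − 5·1.8182 + 5 = -4.161
ΔM = M_P − M_Q = -3.103 − (-4.161) = 1.057; smaller M is more luminous → Star Q.
L ratio = 10^(0.4 |ΔM|) = 10^0.423 = 2.648

Star Q is more luminous, by a factor of 2.65.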